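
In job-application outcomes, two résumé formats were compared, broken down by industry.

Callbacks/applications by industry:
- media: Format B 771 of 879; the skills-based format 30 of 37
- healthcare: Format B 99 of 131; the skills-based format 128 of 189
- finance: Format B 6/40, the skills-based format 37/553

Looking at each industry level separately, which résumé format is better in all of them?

Media: Format B 771/879 = 87.7%, the skills-based format 30/37 = 81.1% → Format B
Healthcare: Format B 99/131 = 75.6%, the skills-based format 128/189 = 67.7% → Format B
Finance: Format B 6/40 = 15.0%, the skills-based format 37/553 = 6.7% → Format B
Format B has the higher rate in all 3 groups.

Format B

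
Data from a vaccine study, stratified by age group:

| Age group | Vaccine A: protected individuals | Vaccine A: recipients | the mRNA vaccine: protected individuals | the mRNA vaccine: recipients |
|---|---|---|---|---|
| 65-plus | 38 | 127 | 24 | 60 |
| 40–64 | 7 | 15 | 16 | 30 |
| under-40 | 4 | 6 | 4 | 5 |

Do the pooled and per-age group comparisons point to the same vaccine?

Yes

65-plus: Vaccine A 38/127 = 29.9%, the mRNA vaccine 24/60 = 40.0% → the mRNA vaccine
40–64: Vaccine A 7/15 = 46.7%, the mRNA vaccine 16/30 = 53.3% → the mRNA vaccine
Under-40: Vaccine A 4/6 = 66.7%, the mRNA vaccine 4/5 = 80.0% → the mRNA vaccine
Overall: Vaccine A 49/148 = 33.1%, the mRNA vaccine 44/95 = 46.3% → the mRNA vaccine
The mRNA vaccine wins overall and in every age group — no reversal.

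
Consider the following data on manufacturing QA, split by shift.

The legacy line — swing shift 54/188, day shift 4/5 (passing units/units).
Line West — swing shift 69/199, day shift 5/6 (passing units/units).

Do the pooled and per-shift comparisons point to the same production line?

Yes

Swing shift: the legacy line 54/188 = 28.7%, Line West 69/199 = 34.7% → Line West
Day shift: the legacy line 4/5 = 80.0%, Line West 5/6 = 83.3% → Line West
Overall: the legacy line 58/193 = 30.1%, Line West 74/205 = 36.1% → Line West
Line West wins overall and in every shift group — no reversal.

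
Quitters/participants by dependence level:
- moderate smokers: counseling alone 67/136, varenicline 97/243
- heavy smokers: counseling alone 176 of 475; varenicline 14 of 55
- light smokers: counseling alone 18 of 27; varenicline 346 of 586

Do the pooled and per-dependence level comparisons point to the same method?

No

Moderate smokers: counseling alone 67/136 = 49.3%, varenicline 97/243 = 39.9% → counseling alone
Heavy smokers: counseling alone 176/475 = 37.1%, varenicline 14/55 = 25.5% → counseling alone
Light smokers: counseling alone 18/27 = 66.7%, varenicline 346/586 = 59.0% → counseling alone
Overall: counseling alone 261/638 = 40.9%, varenicline 457/884 = 51.7% → varenicline
Counseling alone wins each dependence group but varenicline wins overall — the comparison reverses. Counseling alone's participants skew toward heavy smokers, which has a lower base rate.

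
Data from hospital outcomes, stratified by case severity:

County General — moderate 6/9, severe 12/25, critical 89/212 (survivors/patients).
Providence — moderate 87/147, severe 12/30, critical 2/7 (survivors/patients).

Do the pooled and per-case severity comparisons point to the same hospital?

No

Moderate: County General 6/9 = 66.7%, Providence 87/147 = 59.2% → County General
Severe: County General 12/25 = 48.0%, Providence 12/30 = 40.0% → County General
Critical: County General 89/212 = 42.0%, Providence 2/7 = 28.6% → County General
Overall: County General 107/246 = 43.5%, Providence 101/184 = 54.9% → Providence
County General wins each case group but Providence wins overall — the comparison reverses. County General's patients skew toward critical, which has a lower base rate.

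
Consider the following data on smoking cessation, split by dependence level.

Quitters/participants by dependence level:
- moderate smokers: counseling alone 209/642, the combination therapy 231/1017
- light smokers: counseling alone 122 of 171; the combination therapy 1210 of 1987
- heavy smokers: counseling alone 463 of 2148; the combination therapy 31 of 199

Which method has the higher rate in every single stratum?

counseling alone

Moderate smokers: counseling alone 209/642 = 32.6%, the combination therapy 231/1017 = 22.7% → counseling alone
Light smokers: counseling alone 122/171 = 71.3%, the combination therapy 1210/1987 = 60.9% → counseling alone
Heavy smokers: counseling alone 463/2148 = 21.6%, the combination therapy 31/199 = 15.6% → counseling alone
Counseling alone has the higher rate in all 3 groups.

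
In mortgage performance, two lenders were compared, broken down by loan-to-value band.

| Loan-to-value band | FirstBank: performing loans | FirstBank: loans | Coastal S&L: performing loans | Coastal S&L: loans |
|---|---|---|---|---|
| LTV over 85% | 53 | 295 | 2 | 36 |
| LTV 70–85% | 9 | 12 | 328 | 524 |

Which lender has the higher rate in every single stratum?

LTV over 85%: FirstBank 53/295 = 18.0%, Coastal S&L 2/36 = 5.6% → FirstBank
LTV 70–85%: FirstBank 9/12 = 75.0%, Coastal S&L 328/524 = 62.6% → FirstBank
FirstBank has the higher rate in both groups.

FirstBank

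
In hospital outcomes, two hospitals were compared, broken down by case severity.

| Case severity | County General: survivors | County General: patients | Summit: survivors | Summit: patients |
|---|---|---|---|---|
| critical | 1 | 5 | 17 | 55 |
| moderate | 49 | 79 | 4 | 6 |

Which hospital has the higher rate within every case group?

Summit

Critical: County General 1/5 = 20.0%, Summit 17/55 = 30.9% → Summit
Moderate: County General 49/79 = 62.0%, Summit 4/6 = 66.7% → Summit
Summit has the higher rate in both groups.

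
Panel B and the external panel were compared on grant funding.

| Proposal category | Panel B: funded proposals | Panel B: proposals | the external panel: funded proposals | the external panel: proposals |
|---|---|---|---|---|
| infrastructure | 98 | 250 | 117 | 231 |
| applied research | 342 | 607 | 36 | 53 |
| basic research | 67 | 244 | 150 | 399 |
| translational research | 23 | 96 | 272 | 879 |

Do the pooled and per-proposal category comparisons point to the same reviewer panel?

Infrastructure: Panel B 98/250 = 39.2%, the external panel 117/231 = 50.6% → the external panel
Applied research: Panel B 342/607 = 56.3%, the external panel 36/53 = 67.9% → the external panel
Basic research: Panel B 67/244 = 27.5%, the external panel 150/399 = 37.6% → the external panel
Translational research: Panel B 23/96 = 24.0%, the external panel 272/879 = 30.9% → the external panel
Overall: Panel B 530/1197 = 44.3%, the external panel 575/1562 = 36.8% → Panel B
The external panel wins each proposal group but Panel B wins overall — the comparison reverses. The external panel's proposals skew toward translational research, which has a lower base rate.

No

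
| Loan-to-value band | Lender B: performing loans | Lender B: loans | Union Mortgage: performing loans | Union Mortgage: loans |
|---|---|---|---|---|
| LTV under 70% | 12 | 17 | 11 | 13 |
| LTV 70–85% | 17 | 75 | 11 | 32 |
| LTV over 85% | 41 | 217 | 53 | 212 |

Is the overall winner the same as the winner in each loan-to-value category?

LTV under 70%: Lender B 12/17 = 70.6%, Union Mortgage 11/13 = 84.6% → Union Mortgage
LTV 70–85%: Lender B 17/75 = 22.7%, Union Mortgage 11/32 = 34.4% → Union Mortgage
LTV over 85%: Lender B 41/217 = 18.9%, Union Mortgage 53/212 = 25.0% → Union Mortgage
Overall: Lender B 70/309 = 22.7%, Union Mortgage 75/257 = 29.2% → Union Mortgage
Union Mortgage wins overall and in every loan-to-value group — no reversal.

Yes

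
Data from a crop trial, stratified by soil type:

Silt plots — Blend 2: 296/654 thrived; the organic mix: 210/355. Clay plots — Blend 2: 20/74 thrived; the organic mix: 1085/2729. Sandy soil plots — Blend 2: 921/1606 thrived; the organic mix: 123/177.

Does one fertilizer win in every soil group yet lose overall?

Silt: Blend 2 296/654 = 45.3%, the organic mix 210/355 = 59.2% → the organic mix
Clay: Blend 2 20/74 = 27.0%, the organic mix 1085/2729 = 39.8% → the organic mix
Sandy soil: Blend 2 921/1606 = 57.3%, the organic mix 123/177 = 69.5% → the organic mix
Overall: Blend 2 1237/2334 = 53.0%, the organic mix 1418/3261 = 43.5% → Blend 2
The organic mix wins each soil group but Blend 2 wins overall — the comparison reverses. The organic mix's plots skew toward clay, which has a lower base rate.

Yes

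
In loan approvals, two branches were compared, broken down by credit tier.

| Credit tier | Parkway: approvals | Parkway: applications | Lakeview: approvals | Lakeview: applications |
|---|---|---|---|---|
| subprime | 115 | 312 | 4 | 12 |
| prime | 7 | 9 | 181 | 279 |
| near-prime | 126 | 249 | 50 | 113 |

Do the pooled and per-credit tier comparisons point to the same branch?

No

Subprime: Parkway 115/312 = 36.9%, Lakeview 4/12 = 33.3% → Parkway
Prime: Parkway 7/9 = 77.8%, Lakeview 181/279 = 64.9% → Parkway
Near-prime: Parkway 126/249 = 50.6%, Lakeview 50/113 = 44.2% → Parkway
Overall: Parkway 248/570 = 43.5%, Lakeview 235/404 = 58.2% → Lakeview
Parkway wins each credit group but Lakeview wins overall — the comparison reverses. Parkway's applications skew toward subprime, which has a lower base rate.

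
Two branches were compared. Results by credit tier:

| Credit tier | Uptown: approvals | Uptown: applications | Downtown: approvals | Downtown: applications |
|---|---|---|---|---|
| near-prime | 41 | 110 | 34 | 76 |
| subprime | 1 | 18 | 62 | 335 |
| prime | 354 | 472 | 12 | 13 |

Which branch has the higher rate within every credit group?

Near-prime: Uptown 41/110 = 37.3%, Downtown 34/76 = 44.7% → Downtown
Subprime: Uptown 1/18 = 5.6%, Downtown 62/335 = 18.5% → Downtown
Prime: Uptown 354/472 = 75.0%, Downtown 12/13 = 92.3% → Downtown
Downtown has the higher rate in all 3 groups.

Downtown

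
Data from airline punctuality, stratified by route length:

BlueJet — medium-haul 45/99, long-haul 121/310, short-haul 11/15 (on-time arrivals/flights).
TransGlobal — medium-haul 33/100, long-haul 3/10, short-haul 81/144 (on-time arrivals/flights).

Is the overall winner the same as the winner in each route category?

Medium-haul: BlueJet 45/99 = 45.5%, TransGlobal 33/100 = 33.0% → BlueJet
Long-haul: BlueJet 121/310 = 39.0%, TransGlobal 3/10 = 30.0% → BlueJet
Short-haul: BlueJet 11/15 = 73.3%, TransGlobal 81/144 = 56.2% → BlueJet
Overall: BlueJet 177/424 = 41.7%, TransGlobal 117/254 = 46.1% → TransGlobal
BlueJet wins each route group but TransGlobal wins overall — the comparison reverses. BlueJet's flights skew toward long-haul, which has a lower base rate.

No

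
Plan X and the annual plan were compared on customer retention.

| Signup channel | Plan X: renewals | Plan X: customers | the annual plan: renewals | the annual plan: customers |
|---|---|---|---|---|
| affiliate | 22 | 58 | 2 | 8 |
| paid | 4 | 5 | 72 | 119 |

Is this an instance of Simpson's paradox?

Affiliate: Plan X 22/58 = 37.9%, the annual plan 2/8 = 25.0% → Plan X
Paid: Plan X 4/5 = 80.0%, the annual plan 72/119 = 60.5% → Plan X
Overall: Plan X 26/63 = 41.3%, the annual plan 74/127 = 58.3% → the annual plan
Plan X wins each signup group but the annual plan wins overall — the comparison reverses. Plan X's customers skew toward affiliate, which has a lower base rate.

Yes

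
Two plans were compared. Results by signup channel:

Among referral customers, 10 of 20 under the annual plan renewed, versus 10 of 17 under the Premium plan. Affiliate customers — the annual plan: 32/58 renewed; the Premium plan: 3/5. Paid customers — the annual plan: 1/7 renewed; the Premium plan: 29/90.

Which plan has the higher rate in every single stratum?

the Premium plan

Referral: the annual plan 10/20 = 50.0%, the Premium plan 10/17 = 58.8% → the Premium plan
Affiliate: the annual plan 32/58 = 55.2%, the Premium plan 3/5 = 60.0% → the Premium plan
Paid: the annual plan 1/7 = 14.3%, the Premium plan 29/90 = 32.2% → the Premium plan
The Premium plan has the higher rate in all 3 groups.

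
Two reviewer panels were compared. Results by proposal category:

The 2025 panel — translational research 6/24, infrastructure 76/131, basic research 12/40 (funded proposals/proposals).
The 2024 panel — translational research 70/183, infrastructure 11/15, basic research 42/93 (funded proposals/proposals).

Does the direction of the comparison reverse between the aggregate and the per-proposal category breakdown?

Translational research: the 2025 panel 6/24 = 25.0%, the 2024 panel 70/183 = 38.3% → the 2024 panel
Infrastructure: the 2025 panel 76/131 = 58.0%, the 2024 panel 11/15 = 73.3% → the 2024 panel
Basic research: the 2025 panel 12/40 = 30.0%, the 2024 panel 42/93 = 45.2% → the 2024 panel
Overall: the 2025 panel 94/195 = 48.2%, the 2024 panel 123/291 = 42.3% → the 2025 panel
The 2024 panel wins each proposal group but the 2025 panel wins overall — the comparison reverses. The 2024 panel's proposals skew toward translational research, which has a lower base rate.

Yes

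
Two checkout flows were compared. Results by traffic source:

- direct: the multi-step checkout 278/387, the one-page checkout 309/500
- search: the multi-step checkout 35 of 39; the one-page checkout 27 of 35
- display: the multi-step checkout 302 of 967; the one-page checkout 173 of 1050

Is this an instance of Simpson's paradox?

Direct: the multi-step checkout 278/387 = 71.8%, the one-page checkout 309/500 = 61.8% → the multi-step checkout
Search: the multi-step checkout 35/39 = 89.7%, the one-page checkout 27/35 = 77.1% → the multi-step checkout
Display: the multi-step checkout 302/967 = 31.2%, the one-page checkout 173/1050 = 16.5% → the multi-step checkout
Overall: the multi-step checkout 615/1393 = 44.1%, the one-page checkout 509/1585 = 32.1% → the multi-step checkout
The multi-step checkout wins overall and in every traffic group — no reversal.

No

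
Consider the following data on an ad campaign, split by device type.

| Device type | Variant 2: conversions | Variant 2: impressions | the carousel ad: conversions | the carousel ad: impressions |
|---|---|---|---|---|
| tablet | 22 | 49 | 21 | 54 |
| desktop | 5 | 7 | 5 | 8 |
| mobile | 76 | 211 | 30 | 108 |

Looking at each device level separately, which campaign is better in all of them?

Tablet: Variant 2 22/49 = 44.9%, the carousel ad 21/54 = 38.9% → Variant 2
Desktop: Variant 2 5/7 = 71.4%, the carousel ad 5/8 = 62.5% → Variant 2
Mobile: Variant 2 76/211 = 36.0%, the carousel ad 30/108 = 27.8% → Variant 2
Variant 2 has the higher rate in all 3 groups.

Variant 2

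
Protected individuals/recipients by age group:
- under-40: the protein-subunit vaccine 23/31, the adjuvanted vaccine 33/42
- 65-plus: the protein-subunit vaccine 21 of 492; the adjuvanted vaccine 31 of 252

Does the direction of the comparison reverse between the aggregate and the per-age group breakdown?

No

Under-40: the protein-subunit vaccine 23/31 = 74.2%, the adjuvanted vaccine 33/42 = 78.6% → the adjuvanted vaccine
65-plus: the protein-subunit vaccine 21/492 = 4.3%, the adjuvanted vaccine 31/252 = 12.3% → the adjuvanted vaccine
Overall: the protein-subunit vaccine 44/523 = 8.4%, the adjuvanted vaccine 64/294 = 21.8% → the adjuvanted vaccine
The adjuvanted vaccine wins overall and in every age group — no reversal.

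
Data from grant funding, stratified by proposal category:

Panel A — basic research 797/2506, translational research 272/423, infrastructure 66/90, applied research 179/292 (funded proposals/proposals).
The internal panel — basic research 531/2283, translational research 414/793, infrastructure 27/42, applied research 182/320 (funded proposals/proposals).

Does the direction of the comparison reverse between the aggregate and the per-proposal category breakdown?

No

Basic research: Panel A 797/2506 = 31.8%, the internal panel 531/2283 = 23.3% → Panel A
Translational research: Panel A 272/423 = 64.3%, the internal panel 414/793 = 52.2% → Panel A
Infrastructure: Panel A 66/90 = 73.3%, the internal panel 27/42 = 64.3% → Panel A
Applied research: Panel A 179/292 = 61.3%, the internal panel 182/320 = 56.9% → Panel A
Overall: Panel A 1314/3311 = 39.7%, the internal panel 1154/3438 = 33.6% → Panel A
Panel A wins overall and in every proposal group — no reversal.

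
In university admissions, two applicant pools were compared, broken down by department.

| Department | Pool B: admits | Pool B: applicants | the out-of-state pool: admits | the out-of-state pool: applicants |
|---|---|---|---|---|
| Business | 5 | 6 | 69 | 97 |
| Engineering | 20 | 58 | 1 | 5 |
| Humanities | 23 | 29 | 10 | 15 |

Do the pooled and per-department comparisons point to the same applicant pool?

Business: Pool B 5/6 = 83.3%, the out-of-state pool 69/97 = 71.1% → Pool B
Engineering: Pool B 20/58 = 34.5%, the out-of-state pool 1/5 = 20.0% → Pool B
Humanities: Pool B 23/29 = 79.3%, the out-of-state pool 10/15 = 66.7% → Pool B
Overall: Pool B 48/93 = 51.6%, the out-of-state pool 80/117 = 68.4% → the out-of-state pool
Pool B wins each department group but the out-of-state pool wins overall — the comparison reverses. Pool B's applicants skew toward Engineering, which has a lower base rate.

No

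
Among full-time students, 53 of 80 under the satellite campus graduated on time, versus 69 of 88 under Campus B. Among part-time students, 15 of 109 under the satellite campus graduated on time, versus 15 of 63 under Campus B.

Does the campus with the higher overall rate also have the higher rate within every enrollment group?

Full-time: the satellite campus 53/80 = 66.2%, Campus B 69/88 = 78.4% → Campus B
Part-time: the satellite campus 15/109 = 13.8%, Campus B 15/63 = 23.8% → Campus B
Overall: the satellite campus 68/189 = 36.0%, Campus B 84/151 = 55.6% → Campus B
Campus B wins overall and in every enrollment group — no reversal.

Yes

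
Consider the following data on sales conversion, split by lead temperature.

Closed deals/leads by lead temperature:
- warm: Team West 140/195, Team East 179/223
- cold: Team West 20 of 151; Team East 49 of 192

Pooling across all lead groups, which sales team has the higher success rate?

Warm: Team West 140/195 = 71.8%, Team East 179/223 = 80.3% → Team East
Cold: Team West 20/151 = 13.2%, Team East 49/192 = 25.5% → Team East
Overall: Team West 160/346 = 46.2%, Team East 228/415 = 54.9% → Team East

Team East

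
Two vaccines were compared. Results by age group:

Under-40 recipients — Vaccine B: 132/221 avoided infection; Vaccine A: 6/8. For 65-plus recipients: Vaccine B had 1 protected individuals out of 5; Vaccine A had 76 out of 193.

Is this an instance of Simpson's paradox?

Yes

Under-40: Vaccine B 132/221 = 59.7%, Vaccine A 6/8 = 75.0% → Vaccine A
65-plus: Vaccine B 1/5 = 20.0%, Vaccine A 76/193 = 39.4% → Vaccine A
Overall: Vaccine B 133/226 = 58.8%, Vaccine A 82/201 = 40.8% → Vaccine B
Vaccine A wins each age group but Vaccine B wins overall — the comparison reverses. Vaccine A's recipients skew toward 65-plus, which has a lower base rate.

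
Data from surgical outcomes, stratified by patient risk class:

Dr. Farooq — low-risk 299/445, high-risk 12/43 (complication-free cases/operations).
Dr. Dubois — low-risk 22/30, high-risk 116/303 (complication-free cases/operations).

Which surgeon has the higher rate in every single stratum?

Dr. Dubois

Low-risk: Dr. Farooq 299/445 = 67.2%, Dr. Dubois 22/30 = 73.3% → Dr. Dubois
High-risk: Dr. Farooq 12/43 = 27.9%, Dr. Dubois 116/303 = 38.3% → Dr. Dubois
Dr. Dubois has the higher rate in both groups.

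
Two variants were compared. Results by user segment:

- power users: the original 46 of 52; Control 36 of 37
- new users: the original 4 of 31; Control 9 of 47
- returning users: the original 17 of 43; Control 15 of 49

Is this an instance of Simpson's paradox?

Power users: the original 46/52 = 88.5%, Control 36/37 = 97.3% → Control
New users: the original 4/31 = 12.9%, Control 9/47 = 19.1% → Control
Returning users: the original 17/43 = 39.5%, Control 15/49 = 30.6% → the original
Overall: the original 67/126 = 53.2%, Control 60/133 = 45.1% → the original
Neither sweeps: the original wins 1 of 3 groups, Control wins 2. The original wins overall but not every group — no Simpson reversal.

No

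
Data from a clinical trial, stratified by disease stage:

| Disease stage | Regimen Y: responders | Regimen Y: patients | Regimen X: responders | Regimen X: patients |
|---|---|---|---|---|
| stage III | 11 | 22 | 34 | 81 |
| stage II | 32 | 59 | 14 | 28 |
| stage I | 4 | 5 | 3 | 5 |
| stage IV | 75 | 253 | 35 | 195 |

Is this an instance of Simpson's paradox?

Stage III: Regimen Y 11/22 = 50.0%, Regimen X 34/81 = 42.0% → Regimen Y
Stage II: Regimen Y 32/59 = 54.2%, Regimen X 14/28 = 50.0% → Regimen Y
Stage I: Regimen Y 4/5 = 80.0%, Regimen X 3/5 = 60.0% → Regimen Y
Stage IV: Regimen Y 75/253 = 29.6%, Regimen X 35/195 = 17.9% → Regimen Y
Overall: Regimen Y 122/339 = 36.0%, Regimen X 86/309 = 27.8% → Regimen Y
Regimen Y wins overall and in every disease group — no reversal.

No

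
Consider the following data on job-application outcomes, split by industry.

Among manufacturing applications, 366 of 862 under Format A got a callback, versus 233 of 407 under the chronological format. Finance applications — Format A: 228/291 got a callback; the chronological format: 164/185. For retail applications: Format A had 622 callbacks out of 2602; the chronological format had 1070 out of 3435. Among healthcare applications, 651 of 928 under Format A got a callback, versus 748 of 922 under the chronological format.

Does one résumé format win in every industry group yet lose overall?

Manufacturing: Format A 366/862 = 42.5%, the chronological format 233/407 = 57.2% → the chronological format
Finance: Format A 228/291 = 78.4%, the chronological format 164/185 = 88.6% → the chronological format
Retail: Format A 622/2602 = 23.9%, the chronological format 1070/3435 = 31.1% → the chronological format
Healthcare: Format A 651/928 = 70.2%, the chronological format 748/922 = 81.1% → the chronological format
Overall: Format A 1867/4683 = 39.9%, the chronological format 2215/4949 = 44.8% → the chronological format
The chronological format wins overall and in every industry group — no reversal.

No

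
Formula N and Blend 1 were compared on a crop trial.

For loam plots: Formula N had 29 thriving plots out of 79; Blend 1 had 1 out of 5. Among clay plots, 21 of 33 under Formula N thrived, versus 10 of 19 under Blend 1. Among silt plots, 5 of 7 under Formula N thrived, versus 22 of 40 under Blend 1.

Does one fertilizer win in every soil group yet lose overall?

Loam: Formula N 29/79 = 36.7%, Blend 1 1/5 = 20.0% → Formula N
Clay: Formula N 21/33 = 63.6%, Blend 1 10/19 = 52.6% → Formula N
Silt: Formula N 5/7 = 71.4%, Blend 1 22/40 = 55.0% → Formula N
Overall: Formula N 55/119 = 46.2%, Blend 1 33/64 = 51.6% → Blend 1
Formula N wins each soil group but Blend 1 wins overall — the comparison reverses. Formula N's plots skew toward loam, which has a lower base rate.

Yes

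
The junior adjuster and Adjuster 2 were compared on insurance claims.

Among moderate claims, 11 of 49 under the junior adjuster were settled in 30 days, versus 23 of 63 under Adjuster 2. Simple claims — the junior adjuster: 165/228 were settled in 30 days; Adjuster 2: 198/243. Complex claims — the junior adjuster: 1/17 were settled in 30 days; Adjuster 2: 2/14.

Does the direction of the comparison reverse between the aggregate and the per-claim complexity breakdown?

No

Moderate: the junior adjuster 11/49 = 22.4%, Adjuster 2 23/63 = 36.5% → Adjuster 2
Simple: the junior adjuster 165/228 = 72.4%, Adjuster 2 198/243 = 81.5% → Adjuster 2
Complex: the junior adjuster 1/17 = 5.9%, Adjuster 2 2/14 = 14.3% → Adjuster 2
Overall: the junior adjuster 177/294 = 60.2%, Adjuster 2 223/320 = 69.7% → Adjuster 2
Adjuster 2 wins overall and in every claim group — no reversal.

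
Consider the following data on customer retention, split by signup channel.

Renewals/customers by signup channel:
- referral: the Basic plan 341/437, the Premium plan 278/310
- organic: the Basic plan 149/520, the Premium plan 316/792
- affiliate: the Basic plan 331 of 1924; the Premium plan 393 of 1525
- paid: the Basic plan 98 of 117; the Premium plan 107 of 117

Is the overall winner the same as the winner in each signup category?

Referral: the Basic plan 341/437 = 78.0%, the Premium plan 278/310 = 89.7% → the Premium plan
Organic: the Basic plan 149/520 = 28.7%, the Premium plan 316/792 = 39.9% → the Premium plan
Affiliate: the Basic plan 331/1924 = 17.2%, the Premium plan 393/1525 = 25.8% → the Premium plan
Paid: the Basic plan 98/117 = 83.8%, the Premium plan 107/117 = 91.5% → the Premium plan
Overall: the Basic plan 919/2998 = 30.7%, the Premium plan 1094/2744 = 39.9% → the Premium plan
The Premium plan wins overall and in every signup group — no reversal.

Yes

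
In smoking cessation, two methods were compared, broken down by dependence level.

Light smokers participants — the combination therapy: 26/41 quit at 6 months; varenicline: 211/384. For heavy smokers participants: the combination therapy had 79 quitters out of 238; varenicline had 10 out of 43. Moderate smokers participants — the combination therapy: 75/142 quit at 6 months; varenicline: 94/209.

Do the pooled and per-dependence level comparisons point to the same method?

No

Light smokers: the combination therapy 26/41 = 63.4%, varenicline 211/384 = 54.9% → the combination therapy
Heavy smokers: the combination therapy 79/238 = 33.2%, varenicline 10/43 = 23.3% → the combination therapy
Moderate smokers: the combination therapy 75/142 = 52.8%, varenicline 94/209 = 45.0% → the combination therapy
Overall: the combination therapy 180/421 = 42.8%, varenicline 315/636 = 49.5% → varenicline
The combination therapy wins each dependence group but varenicline wins overall — the comparison reverses. The combination therapy's participants skew toward heavy smokers, which has a lower base rate.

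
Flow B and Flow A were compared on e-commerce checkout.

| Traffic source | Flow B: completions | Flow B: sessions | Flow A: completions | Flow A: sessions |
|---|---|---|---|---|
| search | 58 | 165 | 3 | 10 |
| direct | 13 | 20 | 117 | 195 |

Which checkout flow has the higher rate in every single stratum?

Flow B

Search: Flow B 58/165 = 35.2%, Flow A 3/10 = 30.0% → Flow B
Direct: Flow B 13/20 = 65.0%, Flow A 117/195 = 60.0% → Flow B
Flow B has the higher rate in both groups.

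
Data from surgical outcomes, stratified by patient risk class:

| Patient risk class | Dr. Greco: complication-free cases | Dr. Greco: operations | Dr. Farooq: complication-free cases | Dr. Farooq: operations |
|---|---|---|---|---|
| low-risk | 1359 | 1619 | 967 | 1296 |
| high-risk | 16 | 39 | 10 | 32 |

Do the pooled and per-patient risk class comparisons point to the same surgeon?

Yes

Low-risk: Dr. Greco 1359/1619 = 83.9%, Dr. Farooq 967/1296 = 74.6% → Dr. Greco
High-risk: Dr. Greco 16/39 = 41.0%, Dr. Farooq 10/32 = 31.2% → Dr. Greco
Overall: Dr. Greco 1375/1658 = 82.9%, Dr. Farooq 977/1328 = 73.6% → Dr. Greco
Dr. Greco wins overall and in every patient risk group — no reversal.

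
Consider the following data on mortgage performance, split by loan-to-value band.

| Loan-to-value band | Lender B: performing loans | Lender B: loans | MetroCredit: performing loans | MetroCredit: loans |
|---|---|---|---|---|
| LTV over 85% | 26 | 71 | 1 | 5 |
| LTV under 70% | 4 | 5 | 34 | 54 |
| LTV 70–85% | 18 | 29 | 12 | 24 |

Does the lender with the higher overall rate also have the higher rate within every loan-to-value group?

No

LTV over 85%: Lender B 26/71 = 36.6%, MetroCredit 1/5 = 20.0% → Lender B
LTV under 70%: Lender B 4/5 = 80.0%, MetroCredit 34/54 = 63.0% → Lender B
LTV 70–85%: Lender B 18/29 = 62.1%, MetroCredit 12/24 = 50.0% → Lender B
Overall: Lender B 48/105 = 45.7%, MetroCredit 47/83 = 56.6% → MetroCredit
Lender B wins each loan-to-value group but MetroCredit wins overall — the comparison reverses. Lender B's loans skew toward LTV over 85%, which has a lower base rate.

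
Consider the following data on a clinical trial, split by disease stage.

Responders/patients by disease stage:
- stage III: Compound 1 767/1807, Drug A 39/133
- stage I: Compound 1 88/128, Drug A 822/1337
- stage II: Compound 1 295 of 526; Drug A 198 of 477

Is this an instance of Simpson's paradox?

Stage III: Compound 1 767/1807 = 42.4%, Drug A 39/133 = 29.3% → Compound 1
Stage I: Compound 1 88/128 = 68.8%, Drug A 822/1337 = 61.5% → Compound 1
Stage II: Compound 1 295/526 = 56.1%, Drug A 198/477 = 41.5% → Compound 1
Overall: Compound 1 1150/2461 = 46.7%, Drug A 1059/1947 = 54.4% → Drug A
Compound 1 wins each disease group but Drug A wins overall — the comparison reverses. Compound 1's patients skew toward stage III, which has a lower base rate.

Yes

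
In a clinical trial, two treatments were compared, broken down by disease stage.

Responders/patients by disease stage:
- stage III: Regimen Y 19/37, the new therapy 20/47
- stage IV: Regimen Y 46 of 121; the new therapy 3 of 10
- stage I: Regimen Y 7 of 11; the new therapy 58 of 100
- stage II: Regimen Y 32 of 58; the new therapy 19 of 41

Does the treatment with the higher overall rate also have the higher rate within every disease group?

No

Stage III: Regimen Y 19/37 = 51.4%, the new therapy 20/47 = 42.6% → Regimen Y
Stage IV: Regimen Y 46/121 = 38.0%, the new therapy 3/10 = 30.0% → Regimen Y
Stage I: Regimen Y 7/11 = 63.6%, the new therapy 58/100 = 58.0% → Regimen Y
Stage II: Regimen Y 32/58 = 55.2%, the new therapy 19/41 = 46.3% → Regimen Y
Overall: Regimen Y 104/227 = 45.8%, the new therapy 100/198 = 50.5% → the new therapy
Regimen Y wins each disease group but the new therapy wins overall — the comparison reverses. Regimen Y's patients skew toward stage IV, which has a lower base rate.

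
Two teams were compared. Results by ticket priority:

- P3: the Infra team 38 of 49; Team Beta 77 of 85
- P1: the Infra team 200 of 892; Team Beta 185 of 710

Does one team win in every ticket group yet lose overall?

No

P3: the Infra team 38/49 = 77.6%, Team Beta 77/85 = 90.6% → Team Beta
P1: the Infra team 200/892 = 22.4%, Team Beta 185/710 = 26.1% → Team Beta
Overall: the Infra team 238/941 = 25.3%, Team Beta 262/795 = 33.0% → Team Beta
Team Beta wins overall and in every ticket group — no reversal.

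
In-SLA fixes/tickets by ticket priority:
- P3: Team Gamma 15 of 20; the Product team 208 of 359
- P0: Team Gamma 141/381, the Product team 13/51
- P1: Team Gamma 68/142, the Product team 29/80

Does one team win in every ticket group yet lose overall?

P3: Team Gamma 15/20 = 75.0%, the Product team 208/359 = 57.9% → Team Gamma
P0: Team Gamma 141/381 = 37.0%, the Product team 13/51 = 25.5% → Team Gamma
P1: Team Gamma 68/142 = 47.9%, the Product team 29/80 = 36.2% → Team Gamma
Overall: Team Gamma 224/543 = 41.3%, the Product team 250/490 = 51.0% → the Product team
Team Gamma wins each ticket group but the Product team wins overall — the comparison reverses. Team Gamma's tickets skew toward P0, which has a lower base rate.

Yes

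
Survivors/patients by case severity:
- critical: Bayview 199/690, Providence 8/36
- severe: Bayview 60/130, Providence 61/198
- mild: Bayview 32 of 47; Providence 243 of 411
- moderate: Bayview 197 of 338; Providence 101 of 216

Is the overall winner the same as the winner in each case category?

No

Critical: Bayview 199/690 = 28.8%, Providence 8/36 = 22.2% → Bayview
Severe: Bayview 60/130 = 46.2%, Providence 61/198 = 30.8% → Bayview
Mild: Bayview 32/47 = 68.1%, Providence 243/411 = 59.1% → Bayview
Moderate: Bayview 197/338 = 58.3%, Providence 101/216 = 46.8% → Bayview
Overall: Bayview 488/1205 = 40.5%, Providence 413/861 = 48.0% → Providence
Bayview wins each case group but Providence wins overall — the comparison reverses. Bayview's patients skew toward critical, which has a lower base rate.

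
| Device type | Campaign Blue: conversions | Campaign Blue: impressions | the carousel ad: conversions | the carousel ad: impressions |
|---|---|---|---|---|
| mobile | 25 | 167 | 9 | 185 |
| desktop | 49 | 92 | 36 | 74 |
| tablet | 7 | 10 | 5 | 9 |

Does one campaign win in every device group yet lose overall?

No

Mobile: Campaign Blue 25/167 = 15.0%, the carousel ad 9/185 = 4.9% → Campaign Blue
Desktop: Campaign Blue 49/92 = 53.3%, the carousel ad 36/74 = 48.6% → Campaign Blue
Tablet: Campaign Blue 7/10 = 70.0%, the carousel ad 5/9 = 55.6% → Campaign Blue
Overall: Campaign Blue 81/269 = 30.1%, the carousel ad 50/268 = 18.7% → Campaign Blue
Campaign Blue wins overall and in every device group — no reversal.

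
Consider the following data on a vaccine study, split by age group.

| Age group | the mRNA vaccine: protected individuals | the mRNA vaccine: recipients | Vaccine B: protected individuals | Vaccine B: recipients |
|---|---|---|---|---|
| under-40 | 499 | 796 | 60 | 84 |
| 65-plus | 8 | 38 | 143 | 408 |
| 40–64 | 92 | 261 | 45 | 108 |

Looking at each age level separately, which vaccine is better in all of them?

Under-40: the mRNA vaccine 499/796 = 62.7%, Vaccine B 60/84 = 71.4% → Vaccine B
65-plus: the mRNA vaccine 8/38 = 21.1%, Vaccine B 143/408 = 35.0% → Vaccine B
40–64: the mRNA vaccine 92/261 = 35.2%, Vaccine B 45/108 = 41.7% → Vaccine B
Vaccine B has the higher rate in all 3 groups.

Vaccine B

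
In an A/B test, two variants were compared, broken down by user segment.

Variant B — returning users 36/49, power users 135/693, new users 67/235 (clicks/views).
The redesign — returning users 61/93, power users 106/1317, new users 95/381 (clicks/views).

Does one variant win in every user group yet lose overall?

Returning users: Variant B 36/49 = 73.5%, the redesign 61/93 = 65.6% → Variant B
Power users: Variant B 135/693 = 19.5%, the redesign 106/1317 = 8.0% → Variant B
New users: Variant B 67/235 = 28.5%, the redesign 95/381 = 24.9% → Variant B
Overall: Variant B 238/977 = 24.4%, the redesign 262/1791 = 14.6% → Variant B
Variant B wins overall and in every user group — no reversal.

No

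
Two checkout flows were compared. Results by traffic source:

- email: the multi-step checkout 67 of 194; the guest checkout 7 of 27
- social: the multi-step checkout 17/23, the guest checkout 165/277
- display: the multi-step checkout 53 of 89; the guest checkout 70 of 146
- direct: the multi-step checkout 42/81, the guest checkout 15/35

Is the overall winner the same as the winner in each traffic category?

Email: the multi-step checkout 67/194 = 34.5%, the guest checkout 7/27 = 25.9% → the multi-step checkout
Social: the multi-step checkout 17/23 = 73.9%, the guest checkout 165/277 = 59.6% → the multi-step checkout
Display: the multi-step checkout 53/89 = 59.6%, the guest checkout 70/146 = 47.9% → the multi-step checkout
Direct: the multi-step checkout 42/81 = 51.9%, the guest checkout 15/35 = 42.9% → the multi-step checkout
Overall: the multi-step checkout 179/387 = 46.3%, the guest checkout 257/485 = 53.0% → the guest checkout
The multi-step checkout wins each traffic group but the guest checkout wins overall — the comparison reverses. The multi-step checkout's sessions skew toward email, which has a lower base rate.

No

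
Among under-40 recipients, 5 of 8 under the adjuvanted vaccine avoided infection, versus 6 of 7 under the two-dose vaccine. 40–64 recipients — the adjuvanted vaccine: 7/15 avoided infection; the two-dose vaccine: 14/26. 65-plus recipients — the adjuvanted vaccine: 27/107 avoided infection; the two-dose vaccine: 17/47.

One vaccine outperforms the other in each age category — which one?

the two-dose vaccine

Under-40: the adjuvanted vaccine 5/8 = 62.5%, the two-dose vaccine 6/7 = 85.7% → the two-dose vaccine
40–64: the adjuvanted vaccine 7/15 = 46.7%, the two-dose vaccine 14/26 = 53.8% → the two-dose vaccine
65-plus: the adjuvanted vaccine 27/107 = 25.2%, the two-dose vaccine 17/47 = 36.2% → the two-dose vaccine
The two-dose vaccine has the higher rate in all 3 groups.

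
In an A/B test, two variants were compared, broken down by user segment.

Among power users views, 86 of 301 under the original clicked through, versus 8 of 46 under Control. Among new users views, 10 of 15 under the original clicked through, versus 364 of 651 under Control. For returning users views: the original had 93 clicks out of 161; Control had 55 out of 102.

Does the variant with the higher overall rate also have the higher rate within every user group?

Power users: the original 86/301 = 28.6%, Control 8/46 = 17.4% → the original
New users: the original 10/15 = 66.7%, Control 364/651 = 55.9% → the original
Returning users: the original 93/161 = 57.8%, Control 55/102 = 53.9% → the original
Overall: the original 189/477 = 39.6%, Control 427/799 = 53.4% → Control
The original wins each user group but Control wins overall — the comparison reverses. The original's views skew toward power users, which has a lower base rate.

No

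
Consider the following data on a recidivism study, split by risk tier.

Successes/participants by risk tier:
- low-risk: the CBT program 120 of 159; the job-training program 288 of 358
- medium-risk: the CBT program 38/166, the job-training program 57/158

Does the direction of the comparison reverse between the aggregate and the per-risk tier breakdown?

No

Low-risk: the CBT program 120/159 = 75.5%, the job-training program 288/358 = 80.4% → the job-training program
Medium-risk: the CBT program 38/166 = 22.9%, the job-training program 57/158 = 36.1% → the job-training program
Overall: the CBT program 158/325 = 48.6%, the job-training program 345/516 = 66.9% → the job-training program
The job-training program wins overall and in every risk group — no reversal.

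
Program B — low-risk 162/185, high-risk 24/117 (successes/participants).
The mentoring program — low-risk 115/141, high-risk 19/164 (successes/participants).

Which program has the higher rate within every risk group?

Low-risk: Program B 162/185 = 87.6%, the mentoring program 115/141 = 81.6% → Program B
High-risk: Program B 24/117 = 20.5%, the mentoring program 19/164 = 11.6% → Program B
Program B has the higher rate in both groups.

Program B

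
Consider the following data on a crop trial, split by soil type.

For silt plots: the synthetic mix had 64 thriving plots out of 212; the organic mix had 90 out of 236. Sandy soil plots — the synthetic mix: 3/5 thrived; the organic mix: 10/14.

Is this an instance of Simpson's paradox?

Silt: the synthetic mix 64/212 = 30.2%, the organic mix 90/236 = 38.1% → the organic mix
Sandy soil: the synthetic mix 3/5 = 60.0%, the organic mix 10/14 = 71.4% → the organic mix
Overall: the synthetic mix 67/217 = 30.9%, the organic mix 100/250 = 40.0% → the organic mix
The organic mix wins overall and in every soil group — no reversal.

No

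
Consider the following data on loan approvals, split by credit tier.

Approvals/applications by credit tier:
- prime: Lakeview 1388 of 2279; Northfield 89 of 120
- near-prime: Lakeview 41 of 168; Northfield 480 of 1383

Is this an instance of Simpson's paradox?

Yes

Prime: Lakeview 1388/2279 = 60.9%, Northfield 89/120 = 74.2% → Northfield
Near-prime: Lakeview 41/168 = 24.4%, Northfield 480/1383 = 34.7% → Northfield
Overall: Lakeview 1429/2447 = 58.4%, Northfield 569/1503 = 37.9% → Lakeview
Northfield wins each credit group but Lakeview wins overall — the comparison reverses. Northfield's applications skew toward near-prime, which has a lower base rate.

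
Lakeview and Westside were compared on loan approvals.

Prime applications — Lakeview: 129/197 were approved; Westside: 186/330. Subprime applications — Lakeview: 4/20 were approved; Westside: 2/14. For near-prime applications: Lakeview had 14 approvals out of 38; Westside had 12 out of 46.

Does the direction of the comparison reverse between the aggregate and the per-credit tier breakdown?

Prime: Lakeview 129/197 = 65.5%, Westside 186/330 = 56.4% → Lakeview
Subprime: Lakeview 4/20 = 20.0%, Westside 2/14 = 14.3% → Lakeview
Near-prime: Lakeview 14/38 = 36.8%, Westside 12/46 = 26.1% → Lakeview
Overall: Lakeview 147/255 = 57.6%, Westside 200/390 = 51.3% → Lakeview
Lakeview wins overall and in every credit group — no reversal.

No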